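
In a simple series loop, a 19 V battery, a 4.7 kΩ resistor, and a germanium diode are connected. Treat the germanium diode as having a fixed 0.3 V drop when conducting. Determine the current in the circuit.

KVL around the loop: 19 = V_D + I·R = 0.3 + I × 4.7 kΩ.
So I = (19 − 0.3) / 4.7 kΩ = 18.7 / 4.7 = 3.98 mA.

I ≈ 4 mA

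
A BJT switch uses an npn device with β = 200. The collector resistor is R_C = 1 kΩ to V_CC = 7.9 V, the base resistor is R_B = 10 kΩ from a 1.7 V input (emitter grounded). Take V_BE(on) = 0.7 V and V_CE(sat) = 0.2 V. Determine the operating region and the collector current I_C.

saturation; I_C ≈ 7.7 mA

Assume active: I_B = (1.7 − 0.7)/10 = 0.1 mA, giving I_C = β·I_B = 20 mA.
But then V_CE = 7.9 − 20×1 = -12.1 V < V_CE(sat) = 0.2 V — impossible in the active region.
So the transistor is saturated. With V_CE = 0.2 V, I_C = (V_CC − 0.2)/R_C = 7.7/1 = 7.7 mA.
Check: β·I_B = 20 mA > I_C = 7.7 mA, confirming saturation.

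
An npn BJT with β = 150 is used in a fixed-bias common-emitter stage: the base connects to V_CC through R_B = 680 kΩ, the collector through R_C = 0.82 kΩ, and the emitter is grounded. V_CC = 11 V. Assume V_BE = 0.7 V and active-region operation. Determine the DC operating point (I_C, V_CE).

Base loop: V_CC = I_B·R_B + V_BE, so I_B = (11 − 0.7)/680 kΩ = 0.0151 mA.
In the active region I_C = β·I_B = 150 × 0.0151 = 2.27 mA.
Collector loop: V_CE = V_CC − I_C·R_C = 11 − 2.27×0.82 = 9.14 V.
Since V_CE = 9.14 V > V_CE(sat) ≈ 0.2 V, the transistor is in the active region as assumed.

I_C ≈ 2.3 mA, V_CE ≈ 9.1 V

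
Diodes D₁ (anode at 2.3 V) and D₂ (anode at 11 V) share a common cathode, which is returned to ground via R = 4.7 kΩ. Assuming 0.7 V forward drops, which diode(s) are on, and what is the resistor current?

Assume both conduct. Then node N would need to be at both 2.3−0.7 = 1.6 V and 11−0.7 = 10.3 V, which is impossible.
Assume only D₂ conducts: V_N = 11 − 0.7 = 10.3 V, so I_R = 10.3/4.7 = 2.19 mA.
Check D₁: its anode-to-cathode voltage is 2.3 − 10.3 = -8 V < 0.7 V, so it is off. The assumption is consistent.

Only D₂ conducts; I_R ≈ 2.2 mA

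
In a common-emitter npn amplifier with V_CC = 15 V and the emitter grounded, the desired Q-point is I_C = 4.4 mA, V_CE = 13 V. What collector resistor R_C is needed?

Collector loop: V_CC = I_C·R_C + V_CE.
R_C = (V_CC − V_CE)/I_C = (15 − 13)/4.4 = 0.455 kΩ.

R_C ≈ 0.45 kΩ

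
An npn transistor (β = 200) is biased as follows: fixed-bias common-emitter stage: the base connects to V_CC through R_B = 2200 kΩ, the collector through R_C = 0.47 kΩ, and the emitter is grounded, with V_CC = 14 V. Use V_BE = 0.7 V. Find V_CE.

V_CE ≈ 13 V

Base loop: V_CC = I_B·R_B + V_BE, so I_B = (14 − 0.7)/2200 kΩ = 0.00605 mA.
In the active region I_C = β·I_B = 200 × 0.00605 = 1.21 mA.
Collector loop: V_CE = V_CC − I_C·R_C = 14 − 1.21×0.47 = 13.4 V.
Since V_CE = 13.4 V > V_CE(sat) ≈ 0.2 V, the transistor is in the active region as assumed.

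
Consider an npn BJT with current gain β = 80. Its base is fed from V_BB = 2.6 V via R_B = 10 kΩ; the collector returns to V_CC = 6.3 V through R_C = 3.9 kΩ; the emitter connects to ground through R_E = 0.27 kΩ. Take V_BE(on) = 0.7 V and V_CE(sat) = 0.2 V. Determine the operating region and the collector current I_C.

Assume active: I_B = (2.6 − 0.7)/(10 + 81×0.27) = 0.0596 mA, I_C = β·I_B = 4.77 mA.
Then V_CE = 6.3 − 4.77×3.9 − 4.83×0.27 = -13.6 V < 0.2 V — the active assumption fails.
Re-solve with V_CE = 0.2 V. KCL at the emitter: V_E/R_E = (V_BB−0.7−V_E)/R_B + (V_CC−0.2−V_E)/R_C, giving V_E = 0.432 V.
I_C = (V_CC − 0.2 − V_E)/R_C = (6.1 − 0.432)/3.9 = 1.45 mA.
Check: I_B = (1.9 − 0.432)/10 = 0.147 mA, and β·I_B = 11.7 mA > I_C, confirming saturation.

saturation; I_C ≈ 1.5 mA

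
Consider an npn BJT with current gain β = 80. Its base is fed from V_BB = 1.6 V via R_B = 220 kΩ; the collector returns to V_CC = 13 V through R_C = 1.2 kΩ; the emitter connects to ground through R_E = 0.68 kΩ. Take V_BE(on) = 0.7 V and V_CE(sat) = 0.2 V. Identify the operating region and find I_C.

active; I_C ≈ 0.26 mA

Assume active. Base-emitter loop: I_B = (V_BB − V_BE)/(R_B + (β+1)R_E) = (1.6 − 0.7)/(220 + 81×0.68) = 0.00327 mA.
I_C = β·I_B = 80×0.00327 = 0.262 mA.
V_CE = V_CC − I_C·R_C − I_E·R_E = 13 − 0.262×1.2 − 0.265×0.68 = 12.5 V > V_CE(sat), so the active-region assumption holds.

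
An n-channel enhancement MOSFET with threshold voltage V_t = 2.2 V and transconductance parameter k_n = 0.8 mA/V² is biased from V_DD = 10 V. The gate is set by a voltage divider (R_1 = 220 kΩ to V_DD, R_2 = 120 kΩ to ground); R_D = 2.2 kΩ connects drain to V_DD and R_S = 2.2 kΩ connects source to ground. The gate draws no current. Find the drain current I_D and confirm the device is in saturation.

V_G = V_DD·R_2/(R_1+R_2) = 10×120/340 = 3.53 V.
Assume saturation: I_D = (k_n/2)(V_GS − V_t)² with V_GS = V_G − I_D·R_S = 3.53 − 2.2·I_D.
Substituting gives 1.94·I_D² − 3.34·I_D + 0.707 = 0, with roots I_D = 0.247 or 1.48 mA.
The root I_D = 1.48 mA gives V_GS = 0.278 V ≤ V_t, so take I_D = 0.247 mA.
Then V_GS = 2.99 V and V_DS = V_DD − I_D(R_D+R_S) = 10 − 0.247×4.4 = 8.91 V.
Saturation requires V_DS ≥ V_GS − V_t = 0.786 V; 8.91 ≥ 0.786 ✓.

I_D ≈ 0.25 mA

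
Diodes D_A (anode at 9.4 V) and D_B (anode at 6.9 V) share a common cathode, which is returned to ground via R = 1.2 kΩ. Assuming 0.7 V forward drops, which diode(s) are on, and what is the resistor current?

Assume both conduct. Then node N would need to be at both 9.4−0.7 = 8.7 V and 6.9−0.7 = 6.2 V, which is impossible.
Assume only D_A conducts: V_N = 9.4 − 0.7 = 8.7 V, so I_R = 8.7/1.2 = 7.25 mA.
Check D_B: its anode-to-cathode voltage is 6.9 − 8.7 = -1.8 V < 0.7 V, so it is off. The assumption is consistent.

Only D_A conducts; I_R ≈ 7.3 mA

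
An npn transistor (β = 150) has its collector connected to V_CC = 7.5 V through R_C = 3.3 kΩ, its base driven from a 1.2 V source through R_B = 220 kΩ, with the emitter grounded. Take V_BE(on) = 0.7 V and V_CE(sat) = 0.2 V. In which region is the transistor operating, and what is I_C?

active; I_C ≈ 0.34 mA

Assume active. Base-emitter loop: I_B = (V_BB − V_BE)/R_B = (1.2 − 0.7)/220 = 0.00227 mA.
I_C = β·I_B = 150×0.00227 = 0.341 mA.
V_CE = V_CC − I_C·R_C = 7.5 − 0.341×3.3 = 6.38 V > V_CE(sat), so the active-region assumption holds.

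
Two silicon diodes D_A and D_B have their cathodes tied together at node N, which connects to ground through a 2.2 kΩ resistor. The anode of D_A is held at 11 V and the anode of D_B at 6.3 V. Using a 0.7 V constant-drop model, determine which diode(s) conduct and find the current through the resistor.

Assume both conduct. Then node N would need to be at both 11−0.7 = 10.3 V and 6.3−0.7 = 5.6 V, which is impossible.
Assume only D_A conducts: V_N = 11 − 0.7 = 10.3 V, so I_R = 10.3/2.2 = 4.68 mA.
Check D_B: its anode-to-cathode voltage is 6.3 − 10.3 = -4 V < 0.7 V, so it is off. The assumption is consistent.

Only D_A conducts; I_R ≈ 4.7 mA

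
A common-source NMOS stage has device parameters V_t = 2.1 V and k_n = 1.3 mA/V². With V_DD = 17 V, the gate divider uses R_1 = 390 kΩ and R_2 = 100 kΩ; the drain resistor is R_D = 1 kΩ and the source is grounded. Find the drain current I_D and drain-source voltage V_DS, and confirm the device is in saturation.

V_G = V_DD·R_2/(R_1+R_2) = 17×100/490 = 3.47 V. With the source grounded, V_GS = V_G = 3.47 V.
Assume saturation: I_D = (k_n/2)(V_GS − V_t)² = (1.3/2)×(3.47 − 2.1)² = 0.65×1.37² = 1.22 mA.
V_DS = V_DD − I_D·R_D = 17 − 1.22×1 = 15.8 V.
Saturation requires V_DS ≥ V_GS − V_t = 1.37 V; 15.8 ≥ 1.37 ✓.

I_D ≈ 1.2 mA, V_DS ≈ 16 V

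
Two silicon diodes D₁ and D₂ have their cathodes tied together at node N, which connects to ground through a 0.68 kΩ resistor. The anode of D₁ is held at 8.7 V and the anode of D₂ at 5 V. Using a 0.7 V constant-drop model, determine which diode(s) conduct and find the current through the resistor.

Only D₁ conducts; I_R ≈ 12 mA

Assume both conduct. Then node N would need to be at both 8.7−0.7 = 8 V and 5−0.7 = 4.3 V, which is impossible.
Assume only D₁ conducts: V_N = 8.7 − 0.7 = 8 V, so I_R = 8/0.68 = 11.8 mA.
Check D₂: its anode-to-cathode voltage is 5 − 8 = -3 V < 0.7 V, so it is off. The assumption is consistent.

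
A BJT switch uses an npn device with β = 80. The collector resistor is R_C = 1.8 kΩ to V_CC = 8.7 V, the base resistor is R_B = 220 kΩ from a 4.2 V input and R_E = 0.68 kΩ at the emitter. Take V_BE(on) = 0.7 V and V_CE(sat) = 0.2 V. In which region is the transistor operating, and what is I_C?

active; I_C ≈ 1 mA

Assume active. Base-emitter loop: I_B = (V_BB − V_BE)/(R_B + (β+1)R_E) = (4.2 − 0.7)/(220 + 81×0.68) = 0.0127 mA.
I_C = β·I_B = 80×0.0127 = 1.02 mA.
V_CE = V_CC − I_C·R_C − I_E·R_E = 8.7 − 1.02×1.8 − 1.03×0.68 = 6.17 V > V_CE(sat), so the active-region assumption holds.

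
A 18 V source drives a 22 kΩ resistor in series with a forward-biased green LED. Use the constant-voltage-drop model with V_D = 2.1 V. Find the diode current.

I ≈ 0.72 mA

KVL around the loop: 18 = V_D + I·R = 2.1 + I × 22 kΩ.
So I = (18 − 2.1) / 22 kΩ = 15.9 / 22 = 0.723 mA.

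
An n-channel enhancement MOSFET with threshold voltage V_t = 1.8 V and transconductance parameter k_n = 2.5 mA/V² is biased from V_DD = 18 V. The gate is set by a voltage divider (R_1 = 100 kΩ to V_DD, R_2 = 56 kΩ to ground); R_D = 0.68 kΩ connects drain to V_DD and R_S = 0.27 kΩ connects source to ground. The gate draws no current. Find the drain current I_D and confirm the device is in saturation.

V_G = V_DD·R_2/(R_1+R_2) = 18×56/156 = 6.46 V.
Assume saturation: I_D = (k_n/2)(V_GS − V_t)² with V_GS = V_G − I_D·R_S = 6.46 − 0.27·I_D.
Substituting gives 0.0911·I_D² − 4.15·I_D + 27.2 = 0, with roots I_D = 7.93 or 37.6 mA.
The root I_D = 37.6 mA gives V_GS = -3.68 V ≤ V_t, so take I_D = 7.93 mA.
Then V_GS = 4.32 V and V_DS = V_DD − I_D(R_D+R_S) = 18 − 7.93×0.95 = 10.5 V.
Saturation requires V_DS ≥ V_GS − V_t = 2.52 V; 10.5 ≥ 2.52 ✓.

I_D ≈ 7.9 mA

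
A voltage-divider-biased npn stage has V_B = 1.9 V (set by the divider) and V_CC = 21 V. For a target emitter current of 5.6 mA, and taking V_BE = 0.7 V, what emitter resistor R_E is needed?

V_E = V_B − V_BE = 1.9 − 0.7 = 1.2 V.
R_E = V_E / I_E = 1.2 / 5.6 = 0.214 kΩ.

R_E ≈ 0.21 kΩ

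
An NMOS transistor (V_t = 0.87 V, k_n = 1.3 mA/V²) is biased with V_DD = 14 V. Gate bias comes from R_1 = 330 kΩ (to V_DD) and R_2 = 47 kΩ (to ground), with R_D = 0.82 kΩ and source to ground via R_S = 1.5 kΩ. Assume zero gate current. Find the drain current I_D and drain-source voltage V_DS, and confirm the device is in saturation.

I_D ≈ 0.21 mA, V_DS ≈ 14 V

V_G = V_DD·R_2/(R_1+R_2) = 14×47/377 = 1.75 V.
Assume saturation: I_D = (k_n/2)(V_GS − V_t)² with V_GS = V_G − I_D·R_S = 1.75 − 1.5·I_D.
Substituting gives 1.46·I_D² − 2.71·I_D + 0.498 = 0, with roots I_D = 0.207 or 1.64 mA.
The root I_D = 1.64 mA gives V_GS = -0.72 V ≤ V_t, so take I_D = 0.207 mA.
Then V_GS = 1.43 V and V_DS = V_DD − I_D(R_D+R_S) = 14 − 0.207×2.32 = 13.5 V.
Saturation requires V_DS ≥ V_GS − V_t = 0.565 V; 13.5 ≥ 0.565 ✓.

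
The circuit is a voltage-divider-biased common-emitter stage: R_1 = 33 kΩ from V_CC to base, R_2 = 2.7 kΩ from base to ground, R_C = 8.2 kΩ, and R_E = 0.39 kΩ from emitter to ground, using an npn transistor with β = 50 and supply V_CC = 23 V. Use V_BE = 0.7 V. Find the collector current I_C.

I_C ≈ 2.3 mA

Thevenize the base divider: V_Th = V_CC·R_2/(R_1+R_2) = 23×2.7/35.7 = 1.74 V, R_Th = R_1‖R_2 = 2.5 kΩ.
Base-emitter loop: V_Th = I_B·R_Th + V_BE + (β+1)I_B·R_E, so I_B = (1.74 − 0.7) / (2.5 + 51×0.39) = 0.0464 mA.
I_C = β·I_B = 50×0.0464 = 2.32 mA, and I_E = (β+1)I_B = 2.37 mA.
V_CE = V_CC − I_C·R_C − I_E·R_E = 23 − 2.32×8.2 − 2.37×0.39 = 3.04 V.
V_CE = 3.04 V > 0.2 V confirms active-region operation.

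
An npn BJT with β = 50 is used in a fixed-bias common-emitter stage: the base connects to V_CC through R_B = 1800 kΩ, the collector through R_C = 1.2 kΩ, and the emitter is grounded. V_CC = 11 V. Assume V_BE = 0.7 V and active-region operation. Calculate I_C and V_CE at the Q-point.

Base loop: V_CC = I_B·R_B + V_BE, so I_B = (11 − 0.7)/1800 kΩ = 0.00572 mA.
In the active region I_C = β·I_B = 50 × 0.00572 = 0.286 mA.
Collector loop: V_CE = V_CC − I_C·R_C = 11 − 0.286×1.2 = 10.7 V.
Since V_CE = 10.7 V > V_CE(sat) ≈ 0.2 V, the transistor is in the active region as assumed.

I_C ≈ 0.29 mA, V_CE ≈ 11 V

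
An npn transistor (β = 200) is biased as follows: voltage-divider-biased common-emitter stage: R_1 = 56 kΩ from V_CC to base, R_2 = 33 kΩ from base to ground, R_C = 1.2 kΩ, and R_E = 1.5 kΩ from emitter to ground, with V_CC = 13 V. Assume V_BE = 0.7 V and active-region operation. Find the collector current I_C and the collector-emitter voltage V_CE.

Thevenize the base divider: V_Th = V_CC·R_2/(R_1+R_2) = 13×33/89 = 4.82 V, R_Th = R_1‖R_2 = 20.8 kΩ.
Base-emitter loop: V_Th = I_B·R_Th + V_BE + (β+1)I_B·R_E, so I_B = (4.82 − 0.7) / (20.8 + 201×1.5) = 0.0128 mA.
I_C = β·I_B = 200×0.0128 = 2.56 mA, and I_E = (β+1)I_B = 2.57 mA.
V_CE = V_CC − I_C·R_C − I_E·R_E = 13 − 2.56×1.2 − 2.57×1.5 = 6.08 V.
V_CE = 6.08 V > 0.2 V confirms active-region operation.

I_C ≈ 2.6 mA, V_CE ≈ 6.1 V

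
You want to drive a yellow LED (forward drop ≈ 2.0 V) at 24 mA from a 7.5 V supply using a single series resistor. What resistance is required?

The resistor drops V_S − V_D = 7.5 − 2.0 = 5.5 V at 24 mA.
R = 5.5 V / 24 mA = 0.229 kΩ.

R ≈ 0.23 kΩ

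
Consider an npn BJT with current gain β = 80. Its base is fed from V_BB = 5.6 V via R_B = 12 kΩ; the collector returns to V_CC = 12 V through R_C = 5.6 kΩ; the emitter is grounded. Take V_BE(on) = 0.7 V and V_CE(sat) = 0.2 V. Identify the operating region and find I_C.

Assume active: I_B = (5.6 − 0.7)/12 = 0.408 mA, giving I_C = β·I_B = 32.7 mA.
But then V_CE = 12 − 32.7×5.6 = -171 V < V_CE(sat) = 0.2 V — impossible in the active region.
So the transistor is saturated. With V_CE = 0.2 V, I_C = (V_CC − 0.2)/R_C = 11.8/5.6 = 2.11 mA.
Check: β·I_B = 32.7 mA > I_C = 2.11 mA, confirming saturation.

saturation; I_C ≈ 2.1 mA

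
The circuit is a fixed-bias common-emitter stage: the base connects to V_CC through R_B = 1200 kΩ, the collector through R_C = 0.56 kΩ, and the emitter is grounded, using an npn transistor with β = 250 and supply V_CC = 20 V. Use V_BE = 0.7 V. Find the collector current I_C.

I_C ≈ 4 mA

Base loop: V_CC = I_B·R_B + V_BE, so I_B = (20 − 0.7)/1200 kΩ = 0.0161 mA.
In the active region I_C = β·I_B = 250 × 0.0161 = 4.02 mA.
Collector loop: V_CE = V_CC − I_C·R_C = 20 − 4.02×0.56 = 17.7 V.
Since V_CE = 17.7 V > V_CE(sat) ≈ 0.2 V, the transistor is in the active region as assumed.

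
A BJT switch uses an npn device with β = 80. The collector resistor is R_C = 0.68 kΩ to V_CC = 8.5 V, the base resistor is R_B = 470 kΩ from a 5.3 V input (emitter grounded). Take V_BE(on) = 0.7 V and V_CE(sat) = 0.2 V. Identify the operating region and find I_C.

Assume active. Base-emitter loop: I_B = (V_BB − V_BE)/R_B = (5.3 − 0.7)/470 = 0.00979 mA.
I_C = β·I_B = 80×0.00979 = 0.783 mA.
V_CE = V_CC − I_C·R_C = 8.5 − 0.783×0.68 = 7.97 V > V_CE(sat), so the active-region assumption holds.

active; I_C ≈ 0.78 mA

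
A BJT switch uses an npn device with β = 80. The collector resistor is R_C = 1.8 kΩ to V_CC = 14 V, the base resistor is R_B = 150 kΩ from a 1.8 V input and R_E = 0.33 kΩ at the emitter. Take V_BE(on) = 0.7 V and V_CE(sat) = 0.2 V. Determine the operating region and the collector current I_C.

active; I_C ≈ 0.5 mA

Assume active. Base-emitter loop: I_B = (V_BB − V_BE)/(R_B + (β+1)R_E) = (1.8 − 0.7)/(150 + 81×0.33) = 0.00622 mA.
I_C = β·I_B = 80×0.00622 = 0.498 mA.
V_CE = V_CC − I_C·R_C − I_E·R_E = 14 − 0.498×1.8 − 0.504×0.33 = 12.9 V > V_CE(sat), so the active-region assumption holds.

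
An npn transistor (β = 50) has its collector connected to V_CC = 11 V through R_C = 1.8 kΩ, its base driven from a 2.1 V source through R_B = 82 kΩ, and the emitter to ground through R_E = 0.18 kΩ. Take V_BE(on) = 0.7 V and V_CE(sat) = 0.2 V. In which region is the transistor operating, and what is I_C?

Assume active. Base-emitter loop: I_B = (V_BB − V_BE)/(R_B + (β+1)R_E) = (2.1 − 0.7)/(82 + 51×0.18) = 0.0154 mA.
I_C = β·I_B = 50×0.0154 = 0.768 mA.
V_CE = V_CC − I_C·R_C − I_E·R_E = 11 − 0.768×1.8 − 0.783×0.18 = 9.48 V > V_CE(sat), so the active-region assumption holds.

active; I_C ≈ 0.77 mA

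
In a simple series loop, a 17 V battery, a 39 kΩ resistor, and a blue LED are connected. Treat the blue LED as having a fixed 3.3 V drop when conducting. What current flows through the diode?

I ≈ 0.35 mA

KVL around the loop: 17 = V_D + I·R = 3.3 + I × 39 kΩ.
So I = (17 − 3.3) / 39 kΩ = 13.7 / 39 = 0.351 mA.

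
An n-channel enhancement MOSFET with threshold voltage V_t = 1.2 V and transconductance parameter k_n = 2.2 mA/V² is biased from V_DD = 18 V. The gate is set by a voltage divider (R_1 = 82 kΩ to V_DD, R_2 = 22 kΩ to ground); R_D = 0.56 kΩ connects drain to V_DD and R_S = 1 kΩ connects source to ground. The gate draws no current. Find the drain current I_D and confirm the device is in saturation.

V_G = V_DD·R_2/(R_1+R_2) = 18×22/104 = 3.81 V.
Assume saturation: I_D = (k_n/2)(V_GS − V_t)² with V_GS = V_G − I_D·R_S = 3.81 − 1·I_D.
Substituting gives 1.1·I_D² − 6.74·I_D + 7.48 = 0, with roots I_D = 1.46 or 4.67 mA.
The root I_D = 4.67 mA gives V_GS = -0.86 V ≤ V_t, so take I_D = 1.46 mA.
Then V_GS = 2.35 V and V_DS = V_DD − I_D(R_D+R_S) = 18 − 1.46×1.56 = 15.7 V.
Saturation requires V_DS ≥ V_GS − V_t = 1.15 V; 15.7 ≥ 1.15 ✓.

I_D ≈ 1.5 mA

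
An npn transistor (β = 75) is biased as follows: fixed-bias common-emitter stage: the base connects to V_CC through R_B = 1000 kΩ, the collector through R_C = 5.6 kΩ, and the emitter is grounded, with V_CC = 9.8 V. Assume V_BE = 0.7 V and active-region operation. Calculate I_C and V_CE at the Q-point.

I_C ≈ 0.68 mA, V_CE ≈ 6 V

Base loop: V_CC = I_B·R_B + V_BE, so I_B = (9.8 − 0.7)/1000 kΩ = 0.0091 mA.
In the active region I_C = β·I_B = 75 × 0.0091 = 0.683 mA.
Collector loop: V_CE = V_CC − I_C·R_C = 9.8 − 0.683×5.6 = 5.98 V.
Since V_CE = 5.98 V > V_CE(sat) ≈ 0.2 V, the transistor is in the active region as assumed.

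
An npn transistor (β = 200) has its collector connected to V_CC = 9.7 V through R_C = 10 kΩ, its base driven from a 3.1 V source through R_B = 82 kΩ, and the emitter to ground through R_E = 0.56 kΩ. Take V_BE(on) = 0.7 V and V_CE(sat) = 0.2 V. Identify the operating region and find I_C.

saturation; I_C ≈ 0.9 mA

Assume active: I_B = (3.1 − 0.7)/(82 + 201×0.56) = 0.0123 mA, I_C = β·I_B = 2.47 mA.
Then V_CE = 9.7 − 2.47×10 − 2.48×0.56 = -16.4 V < 0.2 V — the active assumption fails.
Re-solve with V_CE = 0.2 V. KCL at the emitter: V_E/R_E = (V_BB−0.7−V_E)/R_B + (V_CC−0.2−V_E)/R_C, giving V_E = 0.516 V.
I_C = (V_CC − 0.2 − V_E)/R_C = (9.5 − 0.516)/10 = 0.898 mA.
Check: I_B = (2.4 − 0.516)/82 = 0.023 mA, and β·I_B = 4.6 mA > I_C, confirming saturation.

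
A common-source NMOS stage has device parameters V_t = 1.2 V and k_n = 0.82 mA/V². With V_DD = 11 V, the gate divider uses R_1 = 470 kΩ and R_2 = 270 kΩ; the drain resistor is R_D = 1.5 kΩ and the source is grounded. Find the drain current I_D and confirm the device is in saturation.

I_D ≈ 3.2 mA

V_G = V_DD·R_2/(R_1+R_2) = 11×270/740 = 4.01 V. With the source grounded, V_GS = V_G = 4.01 V.
Assume saturation: I_D = (k_n/2)(V_GS − V_t)² = (0.82/2)×(4.01 − 1.2)² = 0.41×2.81² = 3.25 mA.
V_DS = V_DD − I_D·R_D = 11 − 3.25×1.5 = 6.13 V.
Saturation requires V_DS ≥ V_GS − V_t = 2.81 V; 6.13 ≥ 2.81 ✓.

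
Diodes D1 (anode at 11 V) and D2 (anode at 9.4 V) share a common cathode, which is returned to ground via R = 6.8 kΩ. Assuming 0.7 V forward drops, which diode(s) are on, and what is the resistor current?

Assume both conduct. Then node N would need to be at both 11−0.7 = 10.3 V and 9.4−0.7 = 8.7 V, which is impossible.
Assume only D1 conducts: V_N = 11 − 0.7 = 10.3 V, so I_R = 10.3/6.8 = 1.51 mA.
Check D2: its anode-to-cathode voltage is 9.4 − 10.3 = -0.9 V < 0.7 V, so it is off. The assumption is consistent.

Only D1 conducts; I_R ≈ 1.5 mA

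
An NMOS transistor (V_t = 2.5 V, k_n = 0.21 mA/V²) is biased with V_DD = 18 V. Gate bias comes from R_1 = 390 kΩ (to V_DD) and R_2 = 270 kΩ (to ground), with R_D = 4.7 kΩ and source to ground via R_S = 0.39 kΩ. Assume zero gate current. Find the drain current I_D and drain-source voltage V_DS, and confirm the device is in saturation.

V_G = V_DD·R_2/(R_1+R_2) = 18×270/660 = 7.36 V.
Assume saturation: I_D = (k_n/2)(V_GS − V_t)² with V_GS = V_G − I_D·R_S = 7.36 − 0.39·I_D.
Substituting gives 0.016·I_D² − 1.4·I_D + 2.48 = 0, with roots I_D = 1.81 or 85.7 mA.
The root I_D = 85.7 mA gives V_GS = -26.1 V ≤ V_t, so take I_D = 1.81 mA.
Then V_GS = 6.66 V and V_DS = V_DD − I_D(R_D+R_S) = 18 − 1.81×5.09 = 8.77 V.
Saturation requires V_DS ≥ V_GS − V_t = 4.16 V; 8.77 ≥ 4.16 ✓.

I_D ≈ 1.8 mA, V_DS ≈ 8.8 V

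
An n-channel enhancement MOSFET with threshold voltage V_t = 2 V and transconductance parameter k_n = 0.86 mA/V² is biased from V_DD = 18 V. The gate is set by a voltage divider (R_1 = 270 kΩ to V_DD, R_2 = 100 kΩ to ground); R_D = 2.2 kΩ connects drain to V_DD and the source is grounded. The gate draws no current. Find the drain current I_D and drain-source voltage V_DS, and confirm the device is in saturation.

I_D ≈ 3.5 mA, V_DS ≈ 10 V

V_G = V_DD·R_2/(R_1+R_2) = 18×100/370 = 4.86 V. With the source grounded, V_GS = V_G = 4.86 V.
Assume saturation: I_D = (k_n/2)(V_GS − V_t)² = (0.86/2)×(4.86 − 2)² = 0.43×2.86² = 3.53 mA.
V_DS = V_DD − I_D·R_D = 18 − 3.53×2.2 = 10.2 V.
Saturation requires V_DS ≥ V_GS − V_t = 2.86 V; 10.2 ≥ 2.86 ✓.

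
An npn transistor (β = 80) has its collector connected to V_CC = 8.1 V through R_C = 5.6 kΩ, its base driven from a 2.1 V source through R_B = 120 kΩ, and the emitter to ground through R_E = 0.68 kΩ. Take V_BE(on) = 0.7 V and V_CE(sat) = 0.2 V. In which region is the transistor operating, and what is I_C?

Assume active. Base-emitter loop: I_B = (V_BB − V_BE)/(R_B + (β+1)R_E) = (2.1 − 0.7)/(120 + 81×0.68) = 0.008 mA.
I_C = β·I_B = 80×0.008 = 0.64 mA.
V_CE = V_CC − I_C·R_C − I_E·R_E = 8.1 − 0.64×5.6 − 0.648×0.68 = 4.08 V > V_CE(sat), so the active-region assumption holds.

active; I_C ≈ 0.64 mA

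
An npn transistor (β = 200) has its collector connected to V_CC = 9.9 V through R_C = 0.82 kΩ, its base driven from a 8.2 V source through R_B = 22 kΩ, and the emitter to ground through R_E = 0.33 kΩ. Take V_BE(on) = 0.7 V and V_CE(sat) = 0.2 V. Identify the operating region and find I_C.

Assume active: I_B = (8.2 − 0.7)/(22 + 201×0.33) = 0.0849 mA, I_C = β·I_B = 17 mA.
Then V_CE = 9.9 − 17×0.82 − 17.1×0.33 = -9.66 V < 0.2 V — the active assumption fails.
Re-solve with V_CE = 0.2 V. KCL at the emitter: V_E/R_E = (V_BB−0.7−V_E)/R_B + (V_CC−0.2−V_E)/R_C, giving V_E = 2.83 V.
I_C = (V_CC − 0.2 − V_E)/R_C = (9.7 − 2.83)/0.82 = 8.37 mA.
Check: I_B = (7.5 − 2.83)/22 = 0.212 mA, and β·I_B = 42.4 mA > I_C, confirming saturation.

saturation; I_C ≈ 8.4 mA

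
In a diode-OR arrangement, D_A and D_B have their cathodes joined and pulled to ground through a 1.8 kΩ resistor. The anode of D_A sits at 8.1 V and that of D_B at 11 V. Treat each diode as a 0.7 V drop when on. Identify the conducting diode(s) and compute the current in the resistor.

Assume both conduct. Then node N would need to be at both 8.1−0.7 = 7.4 V and 11−0.7 = 10.3 V, which is impossible.
Assume only D_B conducts: V_N = 11 − 0.7 = 10.3 V, so I_R = 10.3/1.8 = 5.72 mA.
Check D_A: its anode-to-cathode voltage is 8.1 − 10.3 = -2.2 V < 0.7 V, so it is off. The assumption is consistent.

Only D_B conducts; I_R ≈ 5.7 mA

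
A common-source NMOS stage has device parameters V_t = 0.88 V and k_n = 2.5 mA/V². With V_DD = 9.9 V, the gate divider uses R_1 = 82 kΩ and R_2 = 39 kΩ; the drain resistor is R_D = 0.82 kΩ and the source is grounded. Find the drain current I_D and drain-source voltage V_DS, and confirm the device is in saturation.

V_G = V_DD·R_2/(R_1+R_2) = 9.9×39/121 = 3.19 V. With the source grounded, V_GS = V_G = 3.19 V.
Assume saturation: I_D = (k_n/2)(V_GS − V_t)² = (2.5/2)×(3.19 − 0.88)² = 1.25×2.31² = 6.68 mA.
V_DS = V_DD − I_D·R_D = 9.9 − 6.68×0.82 = 4.43 V.
Saturation requires V_DS ≥ V_GS − V_t = 2.31 V; 4.43 ≥ 2.31 ✓.

I_D ≈ 6.7 mA, V_DS ≈ 4.4 V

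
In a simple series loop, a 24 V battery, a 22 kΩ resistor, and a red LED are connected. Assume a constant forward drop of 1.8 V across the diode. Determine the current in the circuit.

KVL around the loop: 24 = V_D + I·R = 1.8 + I × 22 kΩ.
So I = (24 − 1.8) / 22 kΩ = 22.2 / 22 = 1.01 mA.

I ≈ 1 mA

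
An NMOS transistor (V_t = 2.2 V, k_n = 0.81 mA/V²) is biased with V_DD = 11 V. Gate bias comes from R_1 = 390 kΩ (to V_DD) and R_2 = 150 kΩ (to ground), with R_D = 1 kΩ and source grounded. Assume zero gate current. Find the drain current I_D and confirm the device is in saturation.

V_G = V_DD·R_2/(R_1+R_2) = 11×150/540 = 3.06 V. With the source grounded, V_GS = V_G = 3.06 V.
Assume saturation: I_D = (k_n/2)(V_GS − V_t)² = (0.81/2)×(3.06 − 2.2)² = 0.405×0.856² = 0.296 mA.
V_DS = V_DD − I_D·R_D = 11 − 0.296×1 = 10.7 V.
Saturation requires V_DS ≥ V_GS − V_t = 0.856 V; 10.7 ≥ 0.856 ✓.

I_D ≈ 0.3 mA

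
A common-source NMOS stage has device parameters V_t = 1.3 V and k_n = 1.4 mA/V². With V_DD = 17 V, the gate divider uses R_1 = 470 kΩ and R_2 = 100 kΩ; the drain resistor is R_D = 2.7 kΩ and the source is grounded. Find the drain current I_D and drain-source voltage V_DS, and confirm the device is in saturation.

V_G = V_DD·R_2/(R_1+R_2) = 17×100/570 = 2.98 V. With the source grounded, V_GS = V_G = 2.98 V.
Assume saturation: I_D = (k_n/2)(V_GS − V_t)² = (1.4/2)×(2.98 − 1.3)² = 0.7×1.68² = 1.98 mA.
V_DS = V_DD − I_D·R_D = 17 − 1.98×2.7 = 11.7 V.
Saturation requires V_DS ≥ V_GS − V_t = 1.68 V; 11.7 ≥ 1.68 ✓.

I_D ≈ 2 mA, V_DS ≈ 12 V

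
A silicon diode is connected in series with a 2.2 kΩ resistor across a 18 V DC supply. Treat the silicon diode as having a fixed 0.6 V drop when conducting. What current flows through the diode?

KVL around the loop: 18 = V_D + I·R = 0.6 + I × 2.2 kΩ.
So I = (18 − 0.6) / 2.2 kΩ = 17.4 / 2.2 = 7.91 mA.

I ≈ 7.9 mA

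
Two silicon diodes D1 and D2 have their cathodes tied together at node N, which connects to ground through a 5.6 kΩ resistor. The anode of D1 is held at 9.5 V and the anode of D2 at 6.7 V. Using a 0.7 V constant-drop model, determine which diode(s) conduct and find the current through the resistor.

Assume both conduct. Then node N would need to be at both 9.5−0.7 = 8.8 V and 6.7−0.7 = 6 V, which is impossible.
Assume only D1 conducts: V_N = 9.5 − 0.7 = 8.8 V, so I_R = 8.8/5.6 = 1.57 mA.
Check D2: its anode-to-cathode voltage is 6.7 − 8.8 = -2.1 V < 0.7 V, so it is off. The assumption is consistent.

Only D1 conducts; I_R ≈ 1.6 mA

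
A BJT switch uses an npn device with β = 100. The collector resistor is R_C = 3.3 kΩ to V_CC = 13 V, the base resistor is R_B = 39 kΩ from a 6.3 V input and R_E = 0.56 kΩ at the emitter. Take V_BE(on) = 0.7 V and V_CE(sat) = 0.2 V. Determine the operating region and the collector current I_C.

saturation; I_C ≈ 3.3 mA

Assume active: I_B = (6.3 − 0.7)/(39 + 101×0.56) = 0.0586 mA, I_C = β·I_B = 5.86 mA.
Then V_CE = 13 − 5.86×3.3 − 5.92×0.56 = -9.65 V < 0.2 V — the active assumption fails.
Re-solve with V_CE = 0.2 V. KCL at the emitter: V_E/R_E = (V_BB−0.7−V_E)/R_B + (V_CC−0.2−V_E)/R_C, giving V_E = 1.9 V.
I_C = (V_CC − 0.2 − V_E)/R_C = (12.8 − 1.9)/3.3 = 3.3 mA.
Check: I_B = (5.6 − 1.9)/39 = 0.0948 mA, and β·I_B = 9.48 mA > I_C, confirming saturation.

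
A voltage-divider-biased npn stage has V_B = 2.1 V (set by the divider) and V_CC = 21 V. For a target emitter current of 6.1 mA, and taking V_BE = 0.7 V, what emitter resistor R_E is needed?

V_E = V_B − V_BE = 2.1 − 0.7 = 1.4 V.
R_E = V_E / I_E = 1.4 / 6.1 = 0.23 kΩ.

R_E ≈ 0.23 kΩ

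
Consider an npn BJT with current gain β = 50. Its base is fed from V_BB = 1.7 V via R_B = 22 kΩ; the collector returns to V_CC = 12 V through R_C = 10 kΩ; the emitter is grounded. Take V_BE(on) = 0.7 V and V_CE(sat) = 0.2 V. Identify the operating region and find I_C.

Assume active: I_B = (1.7 − 0.7)/22 = 0.0455 mA, giving I_C = β·I_B = 2.27 mA.
But then V_CE = 12 − 2.27×10 = -10.7 V < V_CE(sat) = 0.2 V — impossible in the active region.
So the transistor is saturated. With V_CE = 0.2 V, I_C = (V_CC − 0.2)/R_C = 11.8/10 = 1.18 mA.
Check: β·I_B = 2.27 mA > I_C = 1.18 mA, confirming saturation.

saturation; I_C ≈ 1.2 mA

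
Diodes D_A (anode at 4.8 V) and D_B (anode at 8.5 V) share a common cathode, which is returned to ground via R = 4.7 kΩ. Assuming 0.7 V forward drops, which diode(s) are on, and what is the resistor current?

Only D_B conducts; I_R ≈ 1.7 mA

Assume both conduct. Then node N would need to be at both 4.8−0.7 = 4.1 V and 8.5−0.7 = 7.8 V, which is impossible.
Assume only D_B conducts: V_N = 8.5 − 0.7 = 7.8 V, so I_R = 7.8/4.7 = 1.66 mA.
Check D_A: its anode-to-cathode voltage is 4.8 − 7.8 = -3 V < 0.7 V, so it is off. The assumption is consistent.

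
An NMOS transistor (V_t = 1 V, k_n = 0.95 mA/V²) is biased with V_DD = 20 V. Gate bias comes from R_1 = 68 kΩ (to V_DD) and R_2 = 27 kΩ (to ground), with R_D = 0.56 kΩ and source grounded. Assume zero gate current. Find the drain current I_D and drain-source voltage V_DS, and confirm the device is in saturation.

V_G = V_DD·R_2/(R_1+R_2) = 20×27/95 = 5.68 V. With the source grounded, V_GS = V_G = 5.68 V.
Assume saturation: I_D = (k_n/2)(V_GS − V_t)² = (0.95/2)×(5.68 − 1)² = 0.475×4.68² = 10.4 mA.
V_DS = V_DD − I_D·R_D = 20 − 10.4×0.56 = 14.2 V.
Saturation requires V_DS ≥ V_GS − V_t = 4.68 V; 14.2 ≥ 4.68 ✓.

I_D ≈ 10 mA, V_DS ≈ 14 V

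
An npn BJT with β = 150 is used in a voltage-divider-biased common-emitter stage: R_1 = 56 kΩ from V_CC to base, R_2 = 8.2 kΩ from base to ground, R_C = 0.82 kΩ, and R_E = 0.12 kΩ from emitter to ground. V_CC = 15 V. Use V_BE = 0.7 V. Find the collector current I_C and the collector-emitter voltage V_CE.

I_C ≈ 7.2 mA, V_CE ≈ 8.2 V

Thevenize the base divider: V_Th = V_CC·R_2/(R_1+R_2) = 15×8.2/64.2 = 1.92 V, R_Th = R_1‖R_2 = 7.15 kΩ.
Base-emitter loop: V_Th = I_B·R_Th + V_BE + (β+1)I_B·R_E, so I_B = (1.92 − 0.7) / (7.15 + 151×0.12) = 0.0481 mA.
I_C = β·I_B = 150×0.0481 = 7.22 mA, and I_E = (β+1)I_B = 7.26 mA.
V_CE = V_CC − I_C·R_C − I_E·R_E = 15 − 7.22×0.82 − 7.26×0.12 = 8.21 V.
V_CE = 8.21 V > 0.2 V confirms active-region operation.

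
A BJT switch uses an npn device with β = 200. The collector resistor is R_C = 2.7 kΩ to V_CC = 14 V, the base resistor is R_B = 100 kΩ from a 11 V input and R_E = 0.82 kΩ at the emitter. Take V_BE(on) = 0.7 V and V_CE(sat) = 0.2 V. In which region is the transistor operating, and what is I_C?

saturation; I_C ≈ 3.9 mA

Assume active: I_B = (11 − 0.7)/(100 + 201×0.82) = 0.0389 mA, I_C = β·I_B = 7.78 mA.
Then V_CE = 14 − 7.78×2.7 − 7.82×0.82 = -13.4 V < 0.2 V — the active assumption fails.
Re-solve with V_CE = 0.2 V. KCL at the emitter: V_E/R_E = (V_BB−0.7−V_E)/R_B + (V_CC−0.2−V_E)/R_C, giving V_E = 3.26 V.
I_C = (V_CC − 0.2 − V_E)/R_C = (13.8 − 3.26)/2.7 = 3.9 mA.
Check: I_B = (10.3 − 3.26)/100 = 0.0704 mA, and β·I_B = 14.1 mA > I_C, confirming saturation.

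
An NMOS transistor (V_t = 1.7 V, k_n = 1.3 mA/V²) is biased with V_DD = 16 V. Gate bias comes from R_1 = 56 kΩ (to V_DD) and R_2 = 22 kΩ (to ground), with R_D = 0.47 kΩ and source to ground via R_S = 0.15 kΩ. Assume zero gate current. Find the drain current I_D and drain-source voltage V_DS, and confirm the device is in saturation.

I_D ≈ 3.4 mA, V_DS ≈ 14 V

V_G = V_DD·R_2/(R_1+R_2) = 16×22/78 = 4.51 V.
Assume saturation: I_D = (k_n/2)(V_GS − V_t)² with V_GS = V_G − I_D·R_S = 4.51 − 0.15·I_D.
Substituting gives 0.0146·I_D² − 1.55·I_D + 5.14 = 0, with roots I_D = 3.43 or 102 mA.
The root I_D = 102 mA gives V_GS = -10.9 V ≤ V_t, so take I_D = 3.43 mA.
Then V_GS = 4 V and V_DS = V_DD − I_D(R_D+R_S) = 16 − 3.43×0.62 = 13.9 V.
Saturation requires V_DS ≥ V_GS − V_t = 2.3 V; 13.9 ≥ 2.3 ✓.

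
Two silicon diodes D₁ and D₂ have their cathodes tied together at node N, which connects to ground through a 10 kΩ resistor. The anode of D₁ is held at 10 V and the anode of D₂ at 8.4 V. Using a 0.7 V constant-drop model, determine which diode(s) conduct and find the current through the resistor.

Assume both conduct. Then node N would need to be at both 10−0.7 = 9.3 V and 8.4−0.7 = 7.7 V, which is impossible.
Assume only D₁ conducts: V_N = 10 − 0.7 = 9.3 V, so I_R = 9.3/10 = 0.93 mA.
Check D₂: its anode-to-cathode voltage is 8.4 − 9.3 = -0.9 V < 0.7 V, so it is off. The assumption is consistent.

Only D₁ conducts; I_R ≈ 0.93 mA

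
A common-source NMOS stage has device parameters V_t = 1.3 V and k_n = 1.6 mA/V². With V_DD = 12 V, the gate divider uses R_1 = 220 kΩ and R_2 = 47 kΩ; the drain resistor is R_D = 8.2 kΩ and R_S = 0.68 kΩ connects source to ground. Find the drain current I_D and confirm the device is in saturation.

V_G = V_DD·R_2/(R_1+R_2) = 12×47/267 = 2.11 V.
Assume saturation: I_D = (k_n/2)(V_GS − V_t)² with V_GS = V_G − I_D·R_S = 2.11 − 0.68·I_D.
Substituting gives 0.37·I_D² − 1.88·I_D + 0.528 = 0, with roots I_D = 0.298 or 4.79 mA.
The root I_D = 4.79 mA gives V_GS = -1.15 V ≤ V_t, so take I_D = 0.298 mA.
Then V_GS = 1.91 V and V_DS = V_DD − I_D(R_D+R_S) = 12 − 0.298×8.88 = 9.36 V.
Saturation requires V_DS ≥ V_GS − V_t = 0.61 V; 9.36 ≥ 0.61 ✓.

I_D ≈ 0.3 mA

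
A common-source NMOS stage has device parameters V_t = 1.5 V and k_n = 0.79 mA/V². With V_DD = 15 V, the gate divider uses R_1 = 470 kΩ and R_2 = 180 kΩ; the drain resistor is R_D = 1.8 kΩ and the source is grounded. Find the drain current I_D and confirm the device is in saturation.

I_D ≈ 2.8 mA

V_G = V_DD·R_2/(R_1+R_2) = 15×180/650 = 4.15 V. With the source grounded, V_GS = V_G = 4.15 V.
Assume saturation: I_D = (k_n/2)(V_GS − V_t)² = (0.79/2)×(4.15 − 1.5)² = 0.395×2.65² = 2.78 mA.
V_DS = V_DD − I_D·R_D = 15 − 2.78×1.8 = 9.99 V.
Saturation requires V_DS ≥ V_GS − V_t = 2.65 V; 9.99 ≥ 2.65 ✓.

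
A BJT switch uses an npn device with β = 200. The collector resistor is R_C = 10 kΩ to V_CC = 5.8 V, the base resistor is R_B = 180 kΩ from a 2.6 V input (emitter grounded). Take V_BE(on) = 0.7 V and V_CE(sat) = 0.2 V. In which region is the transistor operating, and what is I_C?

saturation; I_C ≈ 0.56 mA

Assume active: I_B = (2.6 − 0.7)/180 = 0.0106 mA, giving I_C = β·I_B = 2.11 mA.
But then V_CE = 5.8 − 2.11×10 = -15.3 V < V_CE(sat) = 0.2 V — impossible in the active region.
So the transistor is saturated. With V_CE = 0.2 V, I_C = (V_CC − 0.2)/R_C = 5.6/10 = 0.56 mA.
Check: β·I_B = 2.11 mA > I_C = 0.56 mA, confirming saturation.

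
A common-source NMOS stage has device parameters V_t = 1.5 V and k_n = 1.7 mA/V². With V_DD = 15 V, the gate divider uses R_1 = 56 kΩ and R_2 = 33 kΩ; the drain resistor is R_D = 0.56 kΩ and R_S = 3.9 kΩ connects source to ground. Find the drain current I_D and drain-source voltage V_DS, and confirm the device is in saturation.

V_G = V_DD·R_2/(R_1+R_2) = 15×33/89 = 5.56 V.
Assume saturation: I_D = (k_n/2)(V_GS − V_t)² with V_GS = V_G − I_D·R_S = 5.56 − 3.9·I_D.
Substituting gives 12.9·I_D² − 27.9·I_D + 14 = 0, with roots I_D = 0.794 or 1.37 mA.
The root I_D = 1.37 mA gives V_GS = 0.232 V ≤ V_t, so take I_D = 0.794 mA.
Then V_GS = 2.47 V and V_DS = V_DD − I_D(R_D+R_S) = 15 − 0.794×4.46 = 11.5 V.
Saturation requires V_DS ≥ V_GS − V_t = 0.966 V; 11.5 ≥ 0.966 ✓.

I_D ≈ 0.79 mA, V_DS ≈ 11 V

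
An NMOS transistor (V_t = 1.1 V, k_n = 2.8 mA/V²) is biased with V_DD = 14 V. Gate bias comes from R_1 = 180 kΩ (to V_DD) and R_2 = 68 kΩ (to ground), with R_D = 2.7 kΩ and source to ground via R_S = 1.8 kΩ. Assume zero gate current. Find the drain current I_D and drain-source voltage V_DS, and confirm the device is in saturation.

V_G = V_DD·R_2/(R_1+R_2) = 14×68/248 = 3.84 V.
Assume saturation: I_D = (k_n/2)(V_GS − V_t)² with V_GS = V_G − I_D·R_S = 3.84 − 1.8·I_D.
Substituting gives 4.54·I_D² − 14.8·I_D + 10.5 = 0, with roots I_D = 1.04 or 2.22 mA.
The root I_D = 2.22 mA gives V_GS = -0.16 V ≤ V_t, so take I_D = 1.04 mA.
Then V_GS = 1.96 V and V_DS = V_DD − I_D(R_D+R_S) = 14 − 1.04×4.5 = 9.31 V.
Saturation requires V_DS ≥ V_GS − V_t = 0.863 V; 9.31 ≥ 0.863 ✓.

I_D ≈ 1 mA, V_DS ≈ 9.3 V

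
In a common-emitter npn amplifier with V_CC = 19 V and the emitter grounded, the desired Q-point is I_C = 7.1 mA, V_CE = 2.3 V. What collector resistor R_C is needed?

Collector loop: V_CC = I_C·R_C + V_CE.
R_C = (V_CC − V_CE)/I_C = (19 − 2.3)/7.1 = 2.35 kΩ.

R_C ≈ 2.4 kΩ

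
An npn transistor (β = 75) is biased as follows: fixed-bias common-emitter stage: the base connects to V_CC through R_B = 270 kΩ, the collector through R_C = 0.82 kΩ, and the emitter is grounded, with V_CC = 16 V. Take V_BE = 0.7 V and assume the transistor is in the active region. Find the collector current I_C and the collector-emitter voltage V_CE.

I_C ≈ 4.2 mA, V_CE ≈ 13 V

Base loop: V_CC = I_B·R_B + V_BE, so I_B = (16 − 0.7)/270 kΩ = 0.0567 mA.
In the active region I_C = β·I_B = 75 × 0.0567 = 4.25 mA.
Collector loop: V_CE = V_CC − I_C·R_C = 16 − 4.25×0.82 = 12.5 V.
Since V_CE = 12.5 V > V_CE(sat) ≈ 0.2 V, the transistor is in the active region as assumed.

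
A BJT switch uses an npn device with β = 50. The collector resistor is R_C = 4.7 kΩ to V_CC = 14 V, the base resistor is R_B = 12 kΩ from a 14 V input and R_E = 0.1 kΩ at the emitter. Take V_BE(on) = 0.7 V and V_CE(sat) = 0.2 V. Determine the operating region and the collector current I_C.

Assume active: I_B = (14 − 0.7)/(12 + 51×0.1) = 0.778 mA, I_C = β·I_B = 38.9 mA.
Then V_CE = 14 − 38.9×4.7 − 39.7×0.1 = -173 V < 0.2 V — the active assumption fails.
Re-solve with V_CE = 0.2 V. KCL at the emitter: V_E/R_E = (V_BB−0.7−V_E)/R_B + (V_CC−0.2−V_E)/R_C, giving V_E = 0.393 V.
I_C = (V_CC − 0.2 − V_E)/R_C = (13.8 − 0.393)/4.7 = 2.85 mA.
Check: I_B = (13.3 − 0.393)/12 = 1.08 mA, and β·I_B = 53.8 mA > I_C, confirming saturation.

saturation; I_C ≈ 2.9 mA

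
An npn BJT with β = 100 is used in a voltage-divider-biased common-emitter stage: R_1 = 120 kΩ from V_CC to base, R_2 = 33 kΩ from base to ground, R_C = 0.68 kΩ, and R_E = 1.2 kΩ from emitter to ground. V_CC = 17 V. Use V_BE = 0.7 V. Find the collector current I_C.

Thevenize the base divider: V_Th = V_CC·R_2/(R_1+R_2) = 17×33/153 = 3.67 V, R_Th = R_1‖R_2 = 25.9 kΩ.
Base-emitter loop: V_Th = I_B·R_Th + V_BE + (β+1)I_B·R_E, so I_B = (3.67 − 0.7) / (25.9 + 101×1.2) = 0.0202 mA.
I_C = β·I_B = 100×0.0202 = 2.02 mA, and I_E = (β+1)I_B = 2.04 mA.
V_CE = V_CC − I_C·R_C − I_E·R_E = 17 − 2.02×0.68 − 2.04×1.2 = 13.2 V.
V_CE = 13.2 V > 0.2 V confirms active-region operation.

I_C ≈ 2 mA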